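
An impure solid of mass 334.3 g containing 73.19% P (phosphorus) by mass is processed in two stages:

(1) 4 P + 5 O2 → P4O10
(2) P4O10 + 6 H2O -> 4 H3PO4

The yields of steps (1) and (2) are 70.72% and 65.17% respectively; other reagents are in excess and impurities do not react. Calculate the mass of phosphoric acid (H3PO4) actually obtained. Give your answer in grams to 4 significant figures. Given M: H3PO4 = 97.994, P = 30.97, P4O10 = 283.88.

Pure P = 334.3 × 0.7319 = 244.67 g.
n(P) = 244.67 / 30.97 = 7.9004 mol.
Step 1 (P:P4O10 = 4:1): theoretical n(P4O10) = 1.9751 mol; at 70.72% yield, n(P4O10) = 1.3968 mol.
Step 2 (P4O10:H3PO4 = 1:4): theoretical n(H3PO4) = 5.5871 mol, so theoretical mass = 5.5871 × 97.994 = 547.51 g.
At 65.17% yield, actual mass of H3PO4 = 547.51 × 0.6517 = 356.81 g.

356.8 g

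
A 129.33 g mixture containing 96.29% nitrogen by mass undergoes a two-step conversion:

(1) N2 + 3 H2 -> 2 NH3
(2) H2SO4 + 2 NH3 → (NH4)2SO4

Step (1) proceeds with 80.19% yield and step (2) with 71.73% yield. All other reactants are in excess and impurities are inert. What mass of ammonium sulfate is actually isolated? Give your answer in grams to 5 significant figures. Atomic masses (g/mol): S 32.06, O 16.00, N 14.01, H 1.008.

Pure N2 = 129.33 × 0.9629 = 124.532 g.
M(N2) = 2(14.01) = 28.02 g/mol.
M((NH4)2SO4) = 2(14.01) + 8(1.008) + 32.06 + 4(16.00) = 132.144 g/mol.
n(N2) = 124.532 / 28.02 = 4.44439 mol.
Step 1 (N2:NH3 = 1:2): theoretical n(NH3) = 8.88878 mol; at 80.19% yield, n(NH3) = 7.12792 mol.
Step 2 (NH3:(NH4)2SO4 = 2:1): theoretical n((NH4)2SO4) = 3.56396 mol, so theoretical mass = 3.56396 × 132.144 = 470.956 g.
At 71.73% yield, actual mass of (NH4)2SO4 = 470.956 × 0.7173 = 337.816 g.

337.82 g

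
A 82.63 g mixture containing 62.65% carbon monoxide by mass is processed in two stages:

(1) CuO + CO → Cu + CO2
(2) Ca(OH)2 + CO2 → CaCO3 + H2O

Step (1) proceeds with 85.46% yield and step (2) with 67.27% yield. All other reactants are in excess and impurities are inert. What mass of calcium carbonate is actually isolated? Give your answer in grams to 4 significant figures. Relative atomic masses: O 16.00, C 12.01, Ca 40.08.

Pure CO = 82.63 × 0.6265 = 51.768 g.
M(CO) = 12.01 + 16.00 = 28.01 g/mol.
M(CaCO3) = 40.08 + 12.01 + 3(16.00) = 100.09 g/mol.
n(CO) = 51.768 / 28.01 = 1.8482 mol.
Step 1 (CO:CO2 = 1:1): theoretical n(CO2) = 1.8482 mol; at 85.46% yield, n(CO2) = 1.5795 mol.
Step 2 (CO2:CaCO3 = 1:1): theoretical n(CaCO3) = 1.5795 mol, so theoretical mass = 1.5795 × 100.09 = 158.09 g.
At 67.27% yield, actual mass of CaCO3 = 158.09 × 0.6727 = 106.35 g.

106.3 g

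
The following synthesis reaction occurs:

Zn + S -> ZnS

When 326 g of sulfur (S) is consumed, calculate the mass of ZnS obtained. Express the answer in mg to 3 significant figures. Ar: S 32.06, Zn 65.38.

991000 mg

M(S) = 32.06 g/mol.
M(ZnS) = 65.38 + 32.06 = 97.44 g/mol.
n(S) = 326.0 g / 32.06 g/mol = 10.17 mol.
From the equation the S:ZnS mole ratio is 1:1, so n(ZnS) = 10.17 × 1/1 = 10.17 mol.
Mass of ZnS = 10.17 mol × 97.44 g/mol = 990.8 g.
Converting to mg: 990.8 g = 991000 mg.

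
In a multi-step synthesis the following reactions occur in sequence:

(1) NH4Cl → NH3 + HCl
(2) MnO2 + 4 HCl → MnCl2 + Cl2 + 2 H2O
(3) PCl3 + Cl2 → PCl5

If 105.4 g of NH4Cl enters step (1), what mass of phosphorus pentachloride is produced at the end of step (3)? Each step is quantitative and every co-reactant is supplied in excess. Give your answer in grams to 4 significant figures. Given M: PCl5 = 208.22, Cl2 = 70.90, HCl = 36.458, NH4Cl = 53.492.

102.6 g

n(NH4Cl) = 105.4 / 53.492 = 1.9704 mol.
Reaction (1): NH4Cl→HCl ratio 1:1 ⇒ n(HCl) = 1.9704 mol.
Reaction (2): HCl→Cl2 ratio 4:1 ⇒ n(Cl2) = 0.49260 mol.
Reaction (3): Cl2→PCl5 ratio 1:1 ⇒ n(PCl5) = 0.49260 mol.
Mass of PCl5 = 0.49260 × 208.22 = 102.57 g.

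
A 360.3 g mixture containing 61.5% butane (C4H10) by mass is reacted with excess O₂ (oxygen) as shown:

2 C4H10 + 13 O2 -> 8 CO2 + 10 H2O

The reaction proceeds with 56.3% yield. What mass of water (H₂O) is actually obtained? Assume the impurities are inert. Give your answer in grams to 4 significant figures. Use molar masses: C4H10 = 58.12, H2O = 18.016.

193.4 g

Pure C4H10 available = 360.3 g × 0.615 = 221.58 g.
n(C4H10) = 221.58 g / 58.12 g/mol = 3.8125 mol.
From the equation the C4H10:H2O mole ratio is 2:10, so n(H2O) = 3.8125 × 10/2 = 19.063 mol.
Mass of H2O = 19.063 mol × 18.016 g/mol = 343.43 g.
Actual mass collected = 343.43 g × 0.563 = 193.35 g.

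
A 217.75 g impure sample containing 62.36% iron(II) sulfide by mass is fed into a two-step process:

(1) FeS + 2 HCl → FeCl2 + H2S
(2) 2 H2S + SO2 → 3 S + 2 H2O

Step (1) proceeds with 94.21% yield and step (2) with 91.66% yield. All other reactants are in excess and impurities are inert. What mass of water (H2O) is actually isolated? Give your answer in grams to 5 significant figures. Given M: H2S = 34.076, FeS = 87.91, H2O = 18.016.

Pure FeS = 217.75 × 0.6236 = 135.789 g.
n(FeS) = 135.789 / 87.91 = 1.54464 mol.
Step 1 (FeS:H2S = 1:1): theoretical n(H2S) = 1.54464 mol; at 94.21% yield, n(H2S) = 1.45520 mol.
Step 2 (H2S:H2O = 2:2): theoretical n(H2O) = 1.45520 mol, so theoretical mass = 1.45520 × 18.016 = 26.2169 g.
At 91.66% yield, actual mass of H2O = 26.2169 × 0.9166 = 24.0304 g.

24.030 g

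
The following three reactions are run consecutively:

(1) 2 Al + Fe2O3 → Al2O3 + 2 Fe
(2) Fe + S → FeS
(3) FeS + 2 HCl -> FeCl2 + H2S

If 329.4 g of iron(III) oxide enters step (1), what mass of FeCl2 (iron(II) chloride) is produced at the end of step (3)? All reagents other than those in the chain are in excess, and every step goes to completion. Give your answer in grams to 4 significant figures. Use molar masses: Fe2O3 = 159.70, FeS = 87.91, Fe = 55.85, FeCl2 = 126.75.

522.9 g

n(Fe2O3) = 329.4 / 159.70 = 2.0626 mol.
Reaction (1): Fe2O3→Fe ratio 1:2 ⇒ n(Fe) = 4.1252 mol.
Reaction (2): Fe→FeS ratio 1:1 ⇒ n(FeS) = 4.1252 mol.
Reaction (3): FeS→FeCl2 ratio 1:1 ⇒ n(FeCl2) = 4.1252 mol.
Mass of FeCl2 = 4.1252 × 126.75 = 522.87 g.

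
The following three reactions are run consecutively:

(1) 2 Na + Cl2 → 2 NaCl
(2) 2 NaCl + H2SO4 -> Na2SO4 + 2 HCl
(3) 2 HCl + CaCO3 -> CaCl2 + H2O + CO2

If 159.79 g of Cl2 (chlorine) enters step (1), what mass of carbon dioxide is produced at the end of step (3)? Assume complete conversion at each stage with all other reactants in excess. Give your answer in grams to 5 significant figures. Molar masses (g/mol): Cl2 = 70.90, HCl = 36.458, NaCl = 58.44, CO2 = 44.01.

n(Cl2) = 159.79 / 70.90 = 2.25374 mol.
Reaction (1): Cl2→NaCl ratio 1:2 ⇒ n(NaCl) = 4.50748 mol.
Reaction (2): NaCl→HCl ratio 2:2 ⇒ n(HCl) = 4.50748 mol.
Reaction (3): HCl→CO2 ratio 2:1 ⇒ n(CO2) = 2.25374 mol.
Mass of CO2 = 2.25374 × 44.01 = 99.1870 g.

99.187 g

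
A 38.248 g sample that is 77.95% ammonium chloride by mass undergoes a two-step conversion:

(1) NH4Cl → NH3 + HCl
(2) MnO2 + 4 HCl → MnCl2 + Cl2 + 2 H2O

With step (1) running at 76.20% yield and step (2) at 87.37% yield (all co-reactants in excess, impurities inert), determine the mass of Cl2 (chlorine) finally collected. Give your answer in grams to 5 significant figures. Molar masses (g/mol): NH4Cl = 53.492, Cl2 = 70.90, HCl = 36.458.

6.5772 g

Pure NH4Cl = 38.248 × 0.7795 = 29.8143 g.
n(NH4Cl) = 29.8143 / 53.492 = 0.557360 mol.
Step 1 (NH4Cl:HCl = 1:1): theoretical n(HCl) = 0.557360 mol; at 76.20% yield, n(HCl) = 0.424709 mol.
Step 2 (HCl:Cl2 = 4:1): theoretical n(Cl2) = 0.106177 mol, so theoretical mass = 0.106177 × 70.90 = 7.52796 g.
At 87.37% yield, actual mass of Cl2 = 7.52796 × 0.8737 = 6.57718 g.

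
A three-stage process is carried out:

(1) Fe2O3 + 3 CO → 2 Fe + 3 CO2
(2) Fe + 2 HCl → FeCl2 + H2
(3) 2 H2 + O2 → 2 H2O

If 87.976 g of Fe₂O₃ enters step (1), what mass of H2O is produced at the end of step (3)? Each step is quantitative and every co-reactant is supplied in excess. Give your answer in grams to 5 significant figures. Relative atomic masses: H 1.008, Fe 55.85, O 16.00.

19.849 g

M(Fe2O3) = 2(55.85) + 3(16.00) = 159.70 g/mol.
M(H2O) = 2(1.008) + 16.00 = 18.016 g/mol.
n(Fe2O3) = 87.976 / 159.70 = 0.550883 mol.
Reaction (1): Fe2O3→Fe ratio 1:2 ⇒ n(Fe) = 1.10177 mol.
Reaction (2): Fe→H2 ratio 1:1 ⇒ n(H2) = 1.10177 mol.
Reaction (3): H2→H2O ratio 2:2 ⇒ n(H2O) = 1.10177 mol.
Mass of H2O = 1.10177 × 18.016 = 19.8494 g.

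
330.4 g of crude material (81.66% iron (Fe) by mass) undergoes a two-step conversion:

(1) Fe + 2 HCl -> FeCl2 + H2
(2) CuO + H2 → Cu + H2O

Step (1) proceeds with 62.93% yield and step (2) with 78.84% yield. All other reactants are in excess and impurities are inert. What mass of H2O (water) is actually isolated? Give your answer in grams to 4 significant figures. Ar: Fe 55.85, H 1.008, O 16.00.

Pure Fe = 330.4 × 0.8166 = 269.80 g.
M(Fe) = 55.85 g/mol.
M(H2O) = 2(1.008) + 16.00 = 18.016 g/mol.
n(Fe) = 269.80 / 55.85 = 4.8309 mol.
Step 1 (Fe:H2 = 1:1): theoretical n(H2) = 4.8309 mol; at 62.93% yield, n(H2) = 3.0401 mol.
Step 2 (H2:H2O = 1:1): theoretical n(H2O) = 3.0401 mol, so theoretical mass = 3.0401 × 18.016 = 54.770 g.
At 78.84% yield, actual mass of H2O = 54.770 × 0.7884 = 43.181 g.

43.18 g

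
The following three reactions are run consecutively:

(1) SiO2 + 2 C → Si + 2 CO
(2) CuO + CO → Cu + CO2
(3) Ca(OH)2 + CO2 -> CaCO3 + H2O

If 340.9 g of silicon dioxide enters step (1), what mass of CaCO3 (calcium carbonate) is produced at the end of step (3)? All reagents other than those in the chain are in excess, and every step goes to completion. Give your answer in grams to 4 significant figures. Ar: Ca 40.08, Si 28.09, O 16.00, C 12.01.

M(SiO2) = 28.09 + 2(16.00) = 60.09 g/mol.
M(CaCO3) = 40.08 + 12.01 + 3(16.00) = 100.09 g/mol.
n(SiO2) = 340.9 / 60.09 = 5.6732 mol.
Reaction (1): SiO2→CO ratio 1:2 ⇒ n(CO) = 11.346 mol.
Reaction (2): CO→CO2 ratio 1:1 ⇒ n(CO2) = 11.346 mol.
Reaction (3): CO2→CaCO3 ratio 1:1 ⇒ n(CaCO3) = 11.346 mol.
Mass of CaCO3 = 11.346 × 100.09 = 1135.7 g.

1136 g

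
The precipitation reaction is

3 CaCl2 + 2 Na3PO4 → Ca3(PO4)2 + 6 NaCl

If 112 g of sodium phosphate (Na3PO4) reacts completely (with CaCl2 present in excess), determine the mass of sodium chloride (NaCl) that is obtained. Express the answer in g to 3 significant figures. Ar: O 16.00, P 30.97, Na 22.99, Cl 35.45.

M(Na3PO4) = 3(22.99) + 30.97 + 4(16.00) = 163.94 g/mol.
M(NaCl) = 22.99 + 35.45 = 58.44 g/mol.
n(Na3PO4) = 112.0 g / 163.94 g/mol = 0.6832 mol.
From the equation the Na3PO4:NaCl mole ratio is 2:6, so n(NaCl) = 0.6832 × 6/2 = 2.050 mol.
Mass of NaCl = 2.050 mol × 58.44 g/mol = 119.8 g.

120 g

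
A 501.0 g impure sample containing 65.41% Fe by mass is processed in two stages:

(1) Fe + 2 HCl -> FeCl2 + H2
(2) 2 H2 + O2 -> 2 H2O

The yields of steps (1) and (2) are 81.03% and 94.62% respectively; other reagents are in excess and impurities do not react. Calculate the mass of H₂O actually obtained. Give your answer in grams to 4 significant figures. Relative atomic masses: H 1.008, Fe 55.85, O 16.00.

81.05 g

Pure Fe = 501.0 × 0.6541 = 327.70 g.
M(Fe) = 55.85 g/mol.
M(H2O) = 2(1.008) + 16.00 = 18.016 g/mol.
n(Fe) = 327.70 / 55.85 = 5.8676 mol.
Step 1 (Fe:H2 = 1:1): theoretical n(H2) = 5.8676 mol; at 81.03% yield, n(H2) = 4.7545 mol.
Step 2 (H2:H2O = 2:2): theoretical n(H2O) = 4.7545 mol, so theoretical mass = 4.7545 × 18.016 = 85.657 g.
At 94.62% yield, actual mass of H2O = 85.657 × 0.9462 = 81.049 g.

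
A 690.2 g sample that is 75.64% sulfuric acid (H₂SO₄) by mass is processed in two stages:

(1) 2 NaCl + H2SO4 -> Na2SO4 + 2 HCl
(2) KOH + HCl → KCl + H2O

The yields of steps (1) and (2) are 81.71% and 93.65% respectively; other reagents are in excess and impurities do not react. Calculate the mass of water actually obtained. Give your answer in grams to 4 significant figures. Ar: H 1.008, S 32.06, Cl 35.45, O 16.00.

Pure H2SO4 = 690.2 × 0.7564 = 522.07 g.
M(H2SO4) = 2(1.008) + 32.06 + 4(16.00) = 98.076 g/mol.
M(H2O) = 2(1.008) + 16.00 = 18.016 g/mol.
n(H2SO4) = 522.07 / 98.076 = 5.3231 mol.
Step 1 (H2SO4:HCl = 1:2): theoretical n(HCl) = 10.646 mol; at 81.71% yield, n(HCl) = 8.6990 mol.
Step 2 (HCl:H2O = 1:1): theoretical n(H2O) = 8.6990 mol, so theoretical mass = 8.6990 × 18.016 = 156.72 g.
At 93.65% yield, actual mass of H2O = 156.72 × 0.9365 = 146.77 g.

146.8 g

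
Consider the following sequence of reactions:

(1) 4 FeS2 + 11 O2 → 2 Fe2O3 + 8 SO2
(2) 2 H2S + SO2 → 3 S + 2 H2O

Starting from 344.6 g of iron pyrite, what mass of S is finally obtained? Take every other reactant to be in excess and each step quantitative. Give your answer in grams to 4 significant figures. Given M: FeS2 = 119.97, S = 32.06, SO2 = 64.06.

n(FeS2) = 344.60 / 119.97 = 2.8724 mol.
Step 1 gives a 4:8 ratio of FeS2 to SO2, so n(SO2) = 5.7448 mol.
In step 2 the SO2:S ratio is 1:3, so n(S) = 17.234 mol.
Mass of S = 17.234 × 32.06 = 552.53 g.

552.5 g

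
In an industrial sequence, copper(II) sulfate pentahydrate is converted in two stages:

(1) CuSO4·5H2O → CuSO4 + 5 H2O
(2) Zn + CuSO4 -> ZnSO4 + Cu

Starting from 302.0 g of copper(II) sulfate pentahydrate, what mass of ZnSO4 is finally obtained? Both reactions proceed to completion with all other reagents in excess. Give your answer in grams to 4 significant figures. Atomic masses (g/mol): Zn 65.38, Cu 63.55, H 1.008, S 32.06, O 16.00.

M(CuSO4·5H2O) = 63.55 + 32.06 + 9(16.00) + 10(1.008) = 249.69 g/mol.
M(ZnSO4) = 65.38 + 32.06 + 4(16.00) = 161.44 g/mol.
n(CuSO4·5H2O) = 302.00 / 249.69 = 1.2095 mol.
Step 1 gives a 1:1 ratio of CuSO4·5H2O to CuSO4, so n(CuSO4) = 1.2095 mol.
In step 2 the CuSO4:ZnSO4 ratio is 1:1, so n(ZnSO4) = 1.2095 mol.
Mass of ZnSO4 = 1.2095 × 161.44 = 195.26 g.

195.3 g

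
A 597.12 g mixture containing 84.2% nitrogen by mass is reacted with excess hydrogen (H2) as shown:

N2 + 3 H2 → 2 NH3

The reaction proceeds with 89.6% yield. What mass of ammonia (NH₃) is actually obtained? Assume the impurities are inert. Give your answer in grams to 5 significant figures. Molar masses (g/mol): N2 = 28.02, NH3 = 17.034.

Pure N2 available = 597.12 g × 0.842 = 502.775 g.
n(N2) = 502.775 g / 28.02 g/mol = 17.9434 mol.
From the equation the N2:NH3 mole ratio is 1:2, so n(NH3) = 17.9434 × 2/1 = 35.8869 mol.
Mass of NH3 = 35.8869 mol × 17.034 g/mol = 611.297 g.
Actual mass collected = 611.297 g × 0.896 = 547.722 g.

547.72 g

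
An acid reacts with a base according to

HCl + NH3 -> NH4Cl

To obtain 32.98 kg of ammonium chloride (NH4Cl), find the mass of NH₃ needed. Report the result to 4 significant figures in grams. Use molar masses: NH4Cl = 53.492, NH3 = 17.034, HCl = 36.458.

Convert: 32.98 kg = 32980 g.
n(NH4Cl) = 32980 g / 53.492 g/mol = 616.54 mol.
From the equation the NH4Cl:NH3 mole ratio is 1:1, so n(NH3) = 616.54 × 1/1 = 616.54 mol.
Mass of NH3 = 616.54 mol × 17.034 g/mol = 10502 g.

10500 g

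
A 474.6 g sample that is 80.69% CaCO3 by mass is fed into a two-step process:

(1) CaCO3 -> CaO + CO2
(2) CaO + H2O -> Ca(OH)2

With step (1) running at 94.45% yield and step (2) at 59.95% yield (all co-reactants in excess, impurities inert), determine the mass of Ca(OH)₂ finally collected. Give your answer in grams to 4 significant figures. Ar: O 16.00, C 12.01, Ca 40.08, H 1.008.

Pure CaCO3 = 474.6 × 0.8069 = 382.95 g.
M(CaCO3) = 40.08 + 12.01 + 3(16.00) = 100.09 g/mol.
M(Ca(OH)2) = 40.08 + 2(16.00) + 2(1.008) = 74.096 g/mol.
n(CaCO3) = 382.95 / 100.09 = 3.8261 mol.
Step 1 (CaCO3:CaO = 1:1): theoretical n(CaO) = 3.8261 mol; at 94.45% yield, n(CaO) = 3.6138 mol.
Step 2 (CaO:Ca(OH)2 = 1:1): theoretical n(Ca(OH)2) = 3.6138 mol, so theoretical mass = 3.6138 × 74.096 = 267.76 g.
At 59.95% yield, actual mass of Ca(OH)2 = 267.76 × 0.5995 = 160.52 g.

160.5 g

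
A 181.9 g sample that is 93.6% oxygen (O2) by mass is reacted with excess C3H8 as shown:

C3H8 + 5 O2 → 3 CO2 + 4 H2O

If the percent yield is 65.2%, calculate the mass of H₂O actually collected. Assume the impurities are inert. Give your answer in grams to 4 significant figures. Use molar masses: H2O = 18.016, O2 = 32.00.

Pure O2 available = 181.9 g × 0.936 = 170.26 g.
n(O2) = 170.26 g / 32.00 g/mol = 5.3206 mol.
From the equation the O2:H2O mole ratio is 5:4, so n(H2O) = 5.3206 × 4/5 = 4.2565 mol.
Mass of H2O = 4.2565 mol × 18.016 g/mol = 76.684 g.
Actual mass collected = 76.684 g × 0.652 = 49.998 g.

50.00 g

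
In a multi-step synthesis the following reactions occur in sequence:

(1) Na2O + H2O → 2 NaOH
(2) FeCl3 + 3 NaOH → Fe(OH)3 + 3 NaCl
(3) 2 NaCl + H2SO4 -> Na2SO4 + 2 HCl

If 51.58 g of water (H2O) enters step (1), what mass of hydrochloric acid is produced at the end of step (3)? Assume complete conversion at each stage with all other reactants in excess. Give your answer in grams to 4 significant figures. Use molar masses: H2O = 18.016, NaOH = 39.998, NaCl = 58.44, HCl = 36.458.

208.8 g

n(H2O) = 51.58 / 18.016 = 2.8630 mol.
Reaction (1): H2O→NaOH ratio 1:2 ⇒ n(NaOH) = 5.7260 mol.
Reaction (2): NaOH→NaCl ratio 3:3 ⇒ n(NaCl) = 5.7260 mol.
Reaction (3): NaCl→HCl ratio 2:2 ⇒ n(HCl) = 5.7260 mol.
Mass of HCl = 5.7260 × 36.458 = 208.76 g.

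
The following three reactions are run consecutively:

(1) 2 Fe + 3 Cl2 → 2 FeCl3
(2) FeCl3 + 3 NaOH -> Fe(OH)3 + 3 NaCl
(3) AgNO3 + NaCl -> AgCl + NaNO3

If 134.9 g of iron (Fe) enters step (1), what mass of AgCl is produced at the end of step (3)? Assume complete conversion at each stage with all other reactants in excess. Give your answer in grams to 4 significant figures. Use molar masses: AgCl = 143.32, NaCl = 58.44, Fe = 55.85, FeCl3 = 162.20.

1039 g

n(Fe) = 134.9 / 55.85 = 2.4154 mol.
Reaction (1): Fe→FeCl3 ratio 2:2 ⇒ n(FeCl3) = 2.4154 mol.
Reaction (2): FeCl3→NaCl ratio 1:3 ⇒ n(NaCl) = 7.2462 mol.
Reaction (3): NaCl→AgCl ratio 1:1 ⇒ n(AgCl) = 7.2462 mol.
Mass of AgCl = 7.2462 × 143.32 = 1038.5 g.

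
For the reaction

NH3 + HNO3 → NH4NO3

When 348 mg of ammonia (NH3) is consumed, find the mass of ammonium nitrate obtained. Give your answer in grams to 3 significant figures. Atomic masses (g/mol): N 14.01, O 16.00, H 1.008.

M(NH3) = 14.01 + 3(1.008) = 17.034 g/mol.
M(NH4NO3) = 2(14.01) + 4(1.008) + 3(16.00) = 80.052 g/mol.
Convert: 348 mg = 0.3480 g.
n(NH3) = 0.3480 g / 17.034 g/mol = 0.02043 mol.
From the equation the NH3:NH4NO3 mole ratio is 1:1, so n(NH4NO3) = 0.02043 × 1/1 = 0.02043 mol.
Mass of NH4NO3 = 0.02043 mol × 80.052 g/mol = 1.635 g.

1.64 g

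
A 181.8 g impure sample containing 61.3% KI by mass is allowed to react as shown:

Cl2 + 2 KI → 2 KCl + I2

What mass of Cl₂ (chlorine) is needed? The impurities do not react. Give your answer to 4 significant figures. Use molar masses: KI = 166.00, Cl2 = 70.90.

23.80 g

Mass of pure KI = 181.8 g × 0.613 = 111.44 g.
n(KI) = 111.44 g / 166.00 g/mol = 0.67135 mol.
From the equation the KI:Cl2 mole ratio is 2:1, so n(Cl2) = 0.67135 × 1/2 = 0.33567 mol.
Mass of Cl2 = 0.33567 mol × 70.90 g/mol = 23.799 g.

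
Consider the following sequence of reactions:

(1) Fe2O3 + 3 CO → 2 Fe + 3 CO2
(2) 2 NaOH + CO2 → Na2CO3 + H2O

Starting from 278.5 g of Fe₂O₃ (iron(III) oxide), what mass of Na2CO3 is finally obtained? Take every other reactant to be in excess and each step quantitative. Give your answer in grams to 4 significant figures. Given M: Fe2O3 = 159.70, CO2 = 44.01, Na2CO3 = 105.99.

n(Fe2O3) = 278.50 / 159.70 = 1.7439 mol.
Step 1 gives a 1:3 ratio of Fe2O3 to CO2, so n(CO2) = 5.2317 mol.
In step 2 the CO2:Na2CO3 ratio is 1:1, so n(Na2CO3) = 5.2317 mol.
Mass of Na2CO3 = 5.2317 × 105.99 = 554.51 g.

554.5 g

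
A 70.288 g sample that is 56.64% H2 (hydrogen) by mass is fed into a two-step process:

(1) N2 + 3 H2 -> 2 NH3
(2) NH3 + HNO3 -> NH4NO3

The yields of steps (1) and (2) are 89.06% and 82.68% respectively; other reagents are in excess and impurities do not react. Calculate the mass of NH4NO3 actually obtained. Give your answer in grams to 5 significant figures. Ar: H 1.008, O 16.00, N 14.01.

776.03 g

Pure H2 = 70.288 × 0.5664 = 39.8111 g.
M(H2) = 2(1.008) = 2.016 g/mol.
M(NH4NO3) = 2(14.01) + 4(1.008) + 3(16.00) = 80.052 g/mol.
n(H2) = 39.8111 / 2.016 = 19.7476 mol.
Step 1 (H2:NH3 = 3:2): theoretical n(NH3) = 13.1651 mol; at 89.06% yield, n(NH3) = 11.7248 mol.
Step 2 (NH3:NH4NO3 = 1:1): theoretical n(NH4NO3) = 11.7248 mol, so theoretical mass = 11.7248 × 80.052 = 938.593 g.
At 82.68% yield, actual mass of NH4NO3 = 938.593 × 0.8268 = 776.029 g.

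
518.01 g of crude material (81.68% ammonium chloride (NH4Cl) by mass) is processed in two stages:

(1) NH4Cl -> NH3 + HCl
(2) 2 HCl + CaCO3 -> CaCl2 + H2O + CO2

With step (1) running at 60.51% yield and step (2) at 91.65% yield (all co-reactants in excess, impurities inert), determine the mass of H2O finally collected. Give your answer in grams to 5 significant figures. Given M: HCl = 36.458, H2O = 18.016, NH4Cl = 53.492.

39.514 g

Pure NH4Cl = 518.01 × 0.8168 = 423.111 g.
n(NH4Cl) = 423.111 / 53.492 = 7.90979 mol.
Step 1 (NH4Cl:HCl = 1:1): theoretical n(HCl) = 7.90979 mol; at 60.51% yield, n(HCl) = 4.78621 mol.
Step 2 (HCl:H2O = 2:1): theoretical n(H2O) = 2.39311 mol, so theoretical mass = 2.39311 × 18.016 = 43.1142 g.
At 91.65% yield, actual mass of H2O = 43.1142 × 0.9165 = 39.5142 g.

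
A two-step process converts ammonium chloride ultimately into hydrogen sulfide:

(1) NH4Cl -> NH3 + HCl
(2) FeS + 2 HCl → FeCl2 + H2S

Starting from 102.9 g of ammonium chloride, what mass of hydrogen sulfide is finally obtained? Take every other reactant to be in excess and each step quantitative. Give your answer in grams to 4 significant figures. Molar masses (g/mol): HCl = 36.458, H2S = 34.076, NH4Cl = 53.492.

32.78 g

n(NH4Cl) = 102.90 / 53.492 = 1.9237 mol.
Step 1 gives a 1:1 ratio of NH4Cl to HCl, so n(HCl) = 1.9237 mol.
In step 2 the HCl:H2S ratio is 2:1, so n(H2S) = 0.96183 mol.
Mass of H2S = 0.96183 × 34.076 = 32.775 g.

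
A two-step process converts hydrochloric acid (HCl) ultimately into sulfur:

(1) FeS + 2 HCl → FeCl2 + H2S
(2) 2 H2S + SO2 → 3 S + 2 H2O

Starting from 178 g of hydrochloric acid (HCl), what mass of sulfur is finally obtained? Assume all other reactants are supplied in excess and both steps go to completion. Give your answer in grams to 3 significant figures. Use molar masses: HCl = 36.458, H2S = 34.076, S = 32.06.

117 g

n(HCl) = 178.0 / 36.458 = 4.882 mol.
Step 1 gives a 2:1 ratio of HCl to H2S, so n(H2S) = 2.441 mol.
In step 2 the H2S:S ratio is 2:3, so n(S) = 3.662 mol.
Mass of S = 3.662 × 32.06 = 117.4 g.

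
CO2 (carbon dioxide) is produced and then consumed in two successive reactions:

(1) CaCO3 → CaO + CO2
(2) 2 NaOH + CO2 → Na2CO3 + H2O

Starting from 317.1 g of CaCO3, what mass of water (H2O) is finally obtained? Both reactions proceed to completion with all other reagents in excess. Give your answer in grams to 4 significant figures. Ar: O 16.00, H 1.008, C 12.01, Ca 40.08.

57.08 g

M(CaCO3) = 40.08 + 12.01 + 3(16.00) = 100.09 g/mol.
M(H2O) = 2(1.008) + 16.00 = 18.016 g/mol.
n(CaCO3) = 317.10 / 100.09 = 3.1681 mol.
Step 1 gives a 1:1 ratio of CaCO3 to CO2, so n(CO2) = 3.1681 mol.
In step 2 the CO2:H2O ratio is 1:1, so n(H2O) = 3.1681 mol.
Mass of H2O = 3.1681 × 18.016 = 57.077 g.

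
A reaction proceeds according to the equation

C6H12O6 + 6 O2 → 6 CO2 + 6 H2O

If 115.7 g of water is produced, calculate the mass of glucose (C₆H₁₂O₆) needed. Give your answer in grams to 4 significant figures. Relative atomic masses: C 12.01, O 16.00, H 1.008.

192.8 g

M(H2O) = 2(1.008) + 16.00 = 18.016 g/mol.
M(C6H12O6) = 6(12.01) + 12(1.008) + 6(16.00) = 180.156 g/mol.
n(H2O) = 115.70 g / 18.016 g/mol = 6.4221 mol.
From the equation the H2O:C6H12O6 mole ratio is 6:1, so n(C6H12O6) = 6.4221 × 1/6 = 1.0703 mol.
Mass of C6H12O6 = 1.0703 mol × 180.156 g/mol = 192.83 g.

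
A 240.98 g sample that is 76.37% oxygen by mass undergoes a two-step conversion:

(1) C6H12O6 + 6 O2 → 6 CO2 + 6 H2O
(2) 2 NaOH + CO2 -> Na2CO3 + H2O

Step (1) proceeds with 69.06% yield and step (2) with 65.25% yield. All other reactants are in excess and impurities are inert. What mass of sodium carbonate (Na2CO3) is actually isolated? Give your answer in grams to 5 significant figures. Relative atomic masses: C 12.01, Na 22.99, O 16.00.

274.68 g

Pure O2 = 240.98 × 0.7637 = 184.036 g.
M(O2) = 2(16.00) = 32.00 g/mol.
M(Na2CO3) = 2(22.99) + 12.01 + 3(16.00) = 105.99 g/mol.
n(O2) = 184.036 / 32.00 = 5.75114 mol.
Step 1 (O2:CO2 = 6:6): theoretical n(CO2) = 5.75114 mol; at 69.06% yield, n(CO2) = 3.97174 mol.
Step 2 (CO2:Na2CO3 = 1:1): theoretical n(Na2CO3) = 3.97174 mol, so theoretical mass = 3.97174 × 105.99 = 420.964 g.
At 65.25% yield, actual mass of Na2CO3 = 420.964 × 0.6525 = 274.679 g.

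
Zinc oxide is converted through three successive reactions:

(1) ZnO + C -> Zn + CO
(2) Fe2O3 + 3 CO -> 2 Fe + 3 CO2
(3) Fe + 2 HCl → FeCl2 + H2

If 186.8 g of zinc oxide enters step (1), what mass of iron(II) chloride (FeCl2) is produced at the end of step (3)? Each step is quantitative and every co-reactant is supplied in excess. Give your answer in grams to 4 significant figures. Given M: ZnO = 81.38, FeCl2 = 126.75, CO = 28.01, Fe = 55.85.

194.0 g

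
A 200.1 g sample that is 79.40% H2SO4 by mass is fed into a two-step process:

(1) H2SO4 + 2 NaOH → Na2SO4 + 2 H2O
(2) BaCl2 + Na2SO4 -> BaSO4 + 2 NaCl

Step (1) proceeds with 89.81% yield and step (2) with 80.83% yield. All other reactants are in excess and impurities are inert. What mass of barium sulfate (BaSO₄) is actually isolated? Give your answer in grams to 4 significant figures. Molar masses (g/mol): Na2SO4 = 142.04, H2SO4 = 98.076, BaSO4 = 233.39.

Pure H2SO4 = 200.1 × 0.7940 = 158.88 g.
n(H2SO4) = 158.88 / 98.076 = 1.6200 mol.
Step 1 (H2SO4:Na2SO4 = 1:1): theoretical n(Na2SO4) = 1.6200 mol; at 89.81% yield, n(Na2SO4) = 1.4549 mol.
Step 2 (Na2SO4:BaSO4 = 1:1): theoretical n(BaSO4) = 1.4549 mol, so theoretical mass = 1.4549 × 233.39 = 339.56 g.
At 80.83% yield, actual mass of BaSO4 = 339.56 × 0.8083 = 274.46 g.

274.5 g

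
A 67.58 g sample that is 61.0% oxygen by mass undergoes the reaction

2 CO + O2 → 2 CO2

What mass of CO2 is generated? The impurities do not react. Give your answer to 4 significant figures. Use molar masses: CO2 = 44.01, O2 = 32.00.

113.4 g

Mass of pure O2 = 67.58 g × 0.610 = 41.224 g.
n(O2) = 41.224 g / 32.00 g/mol = 1.2882 mol.
From the equation the O2:CO2 mole ratio is 1:2, so n(CO2) = 1.2882 × 2/1 = 2.5765 mol.
Mass of CO2 = 2.5765 mol × 44.01 g/mol = 113.39 g.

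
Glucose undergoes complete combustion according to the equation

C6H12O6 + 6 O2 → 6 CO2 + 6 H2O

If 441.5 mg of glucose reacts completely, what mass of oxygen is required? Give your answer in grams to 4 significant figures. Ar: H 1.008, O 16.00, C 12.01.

0.4705 g

M(C6H12O6) = 6(12.01) + 12(1.008) + 6(16.00) = 180.156 g/mol.
M(O2) = 2(16.00) = 32.00 g/mol.
Convert: 441.5 mg = 0.44150 g.
n(C6H12O6) = 0.44150 g / 180.156 g/mol = 0.0024507 mol.
From the equation the C6H12O6:O2 mole ratio is 1:6, so n(O2) = 0.0024507 × 6/1 = 0.014704 mol.
Mass of O2 = 0.014704 mol × 32.00 g/mol = 0.47053 g.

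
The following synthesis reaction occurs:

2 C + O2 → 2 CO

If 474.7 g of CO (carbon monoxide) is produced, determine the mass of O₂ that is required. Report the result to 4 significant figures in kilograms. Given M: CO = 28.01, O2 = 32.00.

n(CO) = 474.70 g / 28.01 g/mol = 16.948 mol.
From the equation the CO:O2 mole ratio is 2:1, so n(O2) = 16.948 × 1/2 = 8.4738 mol.
Mass of O2 = 8.4738 mol × 32.00 g/mol = 271.16 g.
Converting to kg: 271.16 g = 0.2712 kg.

0.2712 kg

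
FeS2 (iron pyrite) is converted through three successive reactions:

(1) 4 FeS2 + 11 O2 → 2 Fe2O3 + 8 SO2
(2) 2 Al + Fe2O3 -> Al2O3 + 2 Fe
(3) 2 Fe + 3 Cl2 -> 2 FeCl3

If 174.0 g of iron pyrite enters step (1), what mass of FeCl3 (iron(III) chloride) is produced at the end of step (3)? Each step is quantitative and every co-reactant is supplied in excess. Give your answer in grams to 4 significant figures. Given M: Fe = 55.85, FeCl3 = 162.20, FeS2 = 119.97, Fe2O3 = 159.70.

n(FeS2) = 174.0 / 119.97 = 1.4504 mol.
Reaction (1): FeS2→Fe2O3 ratio 4:2 ⇒ n(Fe2O3) = 0.72518 mol.
Reaction (2): Fe2O3→Fe ratio 1:2 ⇒ n(Fe) = 1.4504 mol.
Reaction (3): Fe→FeCl3 ratio 2:2 ⇒ n(FeCl3) = 1.4504 mol.
Mass of FeCl3 = 1.4504 × 162.20 = 235.25 g.

235.2 g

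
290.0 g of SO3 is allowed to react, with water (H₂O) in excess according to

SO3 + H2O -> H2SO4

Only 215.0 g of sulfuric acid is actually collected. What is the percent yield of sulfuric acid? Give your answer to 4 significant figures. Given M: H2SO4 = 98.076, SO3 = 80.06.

n(SO3) = 290.00 g / 80.06 g/mol = 3.6223 mol.
From the equation the SO3:H2SO4 mole ratio is 1:1, so n(H2SO4) = 3.6223 × 1/1 = 3.6223 mol.
Mass of H2SO4 = 3.6223 mol × 98.076 g/mol = 355.26 g.
This is the theoretical yield. Percent yield = 215.0 g / 355.26 g × 100% = 60.519%.

60.52 %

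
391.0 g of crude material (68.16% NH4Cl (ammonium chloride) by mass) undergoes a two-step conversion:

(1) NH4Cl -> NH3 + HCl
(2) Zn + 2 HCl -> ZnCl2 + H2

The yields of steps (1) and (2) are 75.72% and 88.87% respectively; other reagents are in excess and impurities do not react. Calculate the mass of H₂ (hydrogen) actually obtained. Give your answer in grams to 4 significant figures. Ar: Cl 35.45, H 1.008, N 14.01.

Pure NH4Cl = 391.0 × 0.6816 = 266.51 g.
M(NH4Cl) = 14.01 + 4(1.008) + 35.45 = 53.492 g/mol.
M(H2) = 2(1.008) = 2.016 g/mol.
n(NH4Cl) = 266.51 / 53.492 = 4.9822 mol.
Step 1 (NH4Cl:HCl = 1:1): theoretical n(HCl) = 4.9822 mol; at 75.72% yield, n(HCl) = 3.7725 mol.
Step 2 (HCl:H2 = 2:1): theoretical n(H2) = 1.8862 mol, so theoretical mass = 1.8862 × 2.016 = 3.8027 g.
At 88.87% yield, actual mass of H2 = 3.8027 × 0.8887 = 3.3794 g.

3.379 g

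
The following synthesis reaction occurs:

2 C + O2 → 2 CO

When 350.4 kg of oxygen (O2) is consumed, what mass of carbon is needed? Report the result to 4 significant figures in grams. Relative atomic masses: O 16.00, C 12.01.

263000 g

M(O2) = 2(16.00) = 32.00 g/mol.
M(C) = 12.01 g/mol.
Convert: 350.4 kg = 350400 g.
n(O2) = 350400 g / 32.00 g/mol = 10950 mol.
From the equation the O2:C mole ratio is 1:2, so n(C) = 10950 × 2/1 = 21900 mol.
Mass of C = 21900 mol × 12.01 g/mol = 263020 g.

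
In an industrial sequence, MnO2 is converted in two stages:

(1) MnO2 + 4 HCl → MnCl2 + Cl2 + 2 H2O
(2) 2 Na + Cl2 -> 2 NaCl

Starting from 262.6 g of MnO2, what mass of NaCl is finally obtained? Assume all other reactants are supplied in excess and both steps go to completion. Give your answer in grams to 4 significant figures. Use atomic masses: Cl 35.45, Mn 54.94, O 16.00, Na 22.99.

M(MnO2) = 54.94 + 2(16.00) = 86.94 g/mol.
M(NaCl) = 22.99 + 35.45 = 58.44 g/mol.
n(MnO2) = 262.60 / 86.94 = 3.0205 mol.
Step 1 gives a 1:1 ratio of MnO2 to Cl2, so n(Cl2) = 3.0205 mol.
In step 2 the Cl2:NaCl ratio is 1:2, so n(NaCl) = 6.0409 mol.
Mass of NaCl = 6.0409 × 58.44 = 353.03 g.

353.0 g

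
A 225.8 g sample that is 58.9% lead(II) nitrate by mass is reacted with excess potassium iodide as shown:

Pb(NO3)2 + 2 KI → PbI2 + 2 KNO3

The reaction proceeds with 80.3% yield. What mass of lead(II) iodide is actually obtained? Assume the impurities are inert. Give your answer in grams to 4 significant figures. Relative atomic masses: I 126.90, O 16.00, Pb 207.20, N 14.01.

148.6 g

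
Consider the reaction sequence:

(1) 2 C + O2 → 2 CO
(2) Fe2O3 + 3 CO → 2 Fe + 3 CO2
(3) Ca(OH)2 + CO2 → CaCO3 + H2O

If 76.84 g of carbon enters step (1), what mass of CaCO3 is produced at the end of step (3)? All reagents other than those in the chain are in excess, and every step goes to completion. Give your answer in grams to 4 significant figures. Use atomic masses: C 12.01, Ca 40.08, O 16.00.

640.4 g

M(C) = 12.01 g/mol.
M(CaCO3) = 40.08 + 12.01 + 3(16.00) = 100.09 g/mol.
n(C) = 76.84 / 12.01 = 6.3980 mol.
Reaction (1): C→CO ratio 2:2 ⇒ n(CO) = 6.3980 mol.
Reaction (2): CO→CO2 ratio 3:3 ⇒ n(CO2) = 6.3980 mol.
Reaction (3): CO2→CaCO3 ratio 1:1 ⇒ n(CaCO3) = 6.3980 mol.
Mass of CaCO3 = 6.3980 × 100.09 = 640.38 g.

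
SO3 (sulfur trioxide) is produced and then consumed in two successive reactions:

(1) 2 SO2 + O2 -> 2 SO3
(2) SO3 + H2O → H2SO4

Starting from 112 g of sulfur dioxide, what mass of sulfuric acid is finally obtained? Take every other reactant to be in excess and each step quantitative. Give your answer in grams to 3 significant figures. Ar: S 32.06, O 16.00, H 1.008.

M(SO2) = 32.06 + 2(16.00) = 64.06 g/mol.
M(H2SO4) = 2(1.008) + 32.06 + 4(16.00) = 98.076 g/mol.
n(SO2) = 112.0 / 64.06 = 1.748 mol.
Step 1 gives a 2:2 ratio of SO2 to SO3, so n(SO3) = 1.748 mol.
In step 2 the SO3:H2SO4 ratio is 1:1, so n(H2SO4) = 1.748 mol.
Mass of H2SO4 = 1.748 × 98.076 = 171.5 g.

171 g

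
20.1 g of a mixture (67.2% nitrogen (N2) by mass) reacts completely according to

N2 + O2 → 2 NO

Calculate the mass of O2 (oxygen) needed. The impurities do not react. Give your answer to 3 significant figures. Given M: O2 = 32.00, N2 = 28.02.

15.4 g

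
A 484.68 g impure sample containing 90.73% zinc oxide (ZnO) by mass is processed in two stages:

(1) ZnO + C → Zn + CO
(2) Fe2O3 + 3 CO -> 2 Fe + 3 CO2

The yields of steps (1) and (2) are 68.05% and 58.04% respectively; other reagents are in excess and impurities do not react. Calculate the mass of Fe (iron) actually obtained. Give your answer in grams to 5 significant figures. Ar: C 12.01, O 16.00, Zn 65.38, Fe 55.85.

79.465 g

Pure ZnO = 484.68 × 0.9073 = 439.750 g.
M(ZnO) = 65.38 + 16.00 = 81.38 g/mol.
M(Fe) = 55.85 g/mol.
n(ZnO) = 439.750 / 81.38 = 5.40366 mol.
Step 1 (ZnO:CO = 1:1): theoretical n(CO) = 5.40366 mol; at 68.05% yield, n(CO) = 3.67719 mol.
Step 2 (CO:Fe = 3:2): theoretical n(Fe) = 2.45146 mol, so theoretical mass = 2.45146 × 55.85 = 136.914 g.
At 58.04% yield, actual mass of Fe = 136.914 × 0.5804 = 79.4650 g.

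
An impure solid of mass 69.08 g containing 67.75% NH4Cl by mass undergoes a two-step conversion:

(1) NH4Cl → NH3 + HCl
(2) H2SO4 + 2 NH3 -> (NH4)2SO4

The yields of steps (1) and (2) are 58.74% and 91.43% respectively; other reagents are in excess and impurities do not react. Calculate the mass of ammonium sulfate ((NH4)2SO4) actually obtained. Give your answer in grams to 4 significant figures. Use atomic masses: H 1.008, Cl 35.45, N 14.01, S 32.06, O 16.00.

31.05 g

Pure NH4Cl = 69.08 × 0.6775 = 46.802 g.
M(NH4Cl) = 14.01 + 4(1.008) + 35.45 = 53.492 g/mol.
M((NH4)2SO4) = 2(14.01) + 8(1.008) + 32.06 + 4(16.00) = 132.144 g/mol.
n(NH4Cl) = 46.802 / 53.492 = 0.87493 mol.
Step 1 (NH4Cl:NH3 = 1:1): theoretical n(NH3) = 0.87493 mol; at 58.74% yield, n(NH3) = 0.51393 mol.
Step 2 (NH3:(NH4)2SO4 = 2:1): theoretical n((NH4)2SO4) = 0.25697 mol, so theoretical mass = 0.25697 × 132.144 = 33.957 g.
At 91.43% yield, actual mass of (NH4)2SO4 = 33.957 × 0.9143 = 31.047 g.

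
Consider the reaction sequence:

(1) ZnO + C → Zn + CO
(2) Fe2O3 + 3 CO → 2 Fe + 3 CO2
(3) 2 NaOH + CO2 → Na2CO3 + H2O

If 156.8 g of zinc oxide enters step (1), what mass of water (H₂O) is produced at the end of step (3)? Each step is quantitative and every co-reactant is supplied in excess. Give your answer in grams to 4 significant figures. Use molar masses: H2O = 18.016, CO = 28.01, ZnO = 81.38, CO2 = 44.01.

n(ZnO) = 156.8 / 81.38 = 1.9268 mol.
Reaction (1): ZnO→CO ratio 1:1 ⇒ n(CO) = 1.9268 mol.
Reaction (2): CO→CO2 ratio 3:3 ⇒ n(CO2) = 1.9268 mol.
Reaction (3): CO2→H2O ratio 1:1 ⇒ n(H2O) = 1.9268 mol.
Mass of H2O = 1.9268 × 18.016 = 34.713 g.

34.71 g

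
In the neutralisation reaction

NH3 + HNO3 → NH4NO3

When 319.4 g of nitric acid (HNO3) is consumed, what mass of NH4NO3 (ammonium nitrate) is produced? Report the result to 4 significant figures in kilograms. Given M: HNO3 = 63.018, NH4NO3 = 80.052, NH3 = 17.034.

0.4057 kg

n(HNO3) = 319.40 g / 63.018 g/mol = 5.0684 mol.
From the equation the HNO3:NH4NO3 mole ratio is 1:1, so n(NH4NO3) = 5.0684 × 1/1 = 5.0684 mol.
Mass of NH4NO3 = 5.0684 mol × 80.052 g/mol = 405.74 g.
Converting to kg: 405.74 g = 0.4057 kg.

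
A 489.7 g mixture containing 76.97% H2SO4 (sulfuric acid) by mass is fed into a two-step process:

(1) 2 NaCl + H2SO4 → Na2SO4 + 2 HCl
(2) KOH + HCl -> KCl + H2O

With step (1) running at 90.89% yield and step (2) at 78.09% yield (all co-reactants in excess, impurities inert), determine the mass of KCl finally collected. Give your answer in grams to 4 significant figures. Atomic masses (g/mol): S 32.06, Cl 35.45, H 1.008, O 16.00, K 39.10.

Pure H2SO4 = 489.7 × 0.7697 = 376.92 g.
M(H2SO4) = 2(1.008) + 32.06 + 4(16.00) = 98.076 g/mol.
M(KCl) = 39.10 + 35.45 = 74.55 g/mol.
n(H2SO4) = 376.92 / 98.076 = 3.8432 mol.
Step 1 (H2SO4:HCl = 1:2): theoretical n(HCl) = 7.6863 mol; at 90.89% yield, n(HCl) = 6.9861 mol.
Step 2 (HCl:KCl = 1:1): theoretical n(KCl) = 6.9861 mol, so theoretical mass = 6.9861 × 74.55 = 520.81 g.
At 78.09% yield, actual mass of KCl = 520.81 × 0.7809 = 406.70 g.

406.7 g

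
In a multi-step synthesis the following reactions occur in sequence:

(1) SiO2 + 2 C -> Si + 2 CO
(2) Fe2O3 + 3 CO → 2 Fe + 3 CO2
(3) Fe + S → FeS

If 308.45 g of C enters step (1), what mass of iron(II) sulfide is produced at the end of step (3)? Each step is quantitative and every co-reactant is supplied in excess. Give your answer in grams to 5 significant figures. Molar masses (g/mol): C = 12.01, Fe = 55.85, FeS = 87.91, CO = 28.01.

1505.2 g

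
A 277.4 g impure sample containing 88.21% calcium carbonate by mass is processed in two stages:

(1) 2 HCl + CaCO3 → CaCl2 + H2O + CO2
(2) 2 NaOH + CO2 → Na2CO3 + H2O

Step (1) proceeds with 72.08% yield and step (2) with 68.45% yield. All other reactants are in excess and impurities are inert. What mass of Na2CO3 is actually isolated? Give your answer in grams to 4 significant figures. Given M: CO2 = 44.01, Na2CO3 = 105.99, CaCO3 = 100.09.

127.8 g

Pure CaCO3 = 277.4 × 0.8821 = 244.69 g.
n(CaCO3) = 244.69 / 100.09 = 2.4447 mol.
Step 1 (CaCO3:CO2 = 1:1): theoretical n(CO2) = 2.4447 mol; at 72.08% yield, n(CO2) = 1.7622 mol.
Step 2 (CO2:Na2CO3 = 1:1): theoretical n(Na2CO3) = 1.7622 mol, so theoretical mass = 1.7622 × 105.99 = 186.77 g.
At 68.45% yield, actual mass of Na2CO3 = 186.77 × 0.6845 = 127.85 g.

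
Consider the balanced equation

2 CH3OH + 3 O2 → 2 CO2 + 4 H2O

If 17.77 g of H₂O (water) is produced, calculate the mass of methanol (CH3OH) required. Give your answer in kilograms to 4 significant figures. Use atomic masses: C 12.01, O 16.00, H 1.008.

0.01580 kg

M(H2O) = 2(1.008) + 16.00 = 18.016 g/mol.
M(CH3OH) = 12.01 + 4(1.008) + 16.00 = 32.042 g/mol.
n(H2O) = 17.770 g / 18.016 g/mol = 0.98635 mol.
From the equation the H2O:CH3OH mole ratio is 4:2, so n(CH3OH) = 0.98635 × 2/4 = 0.49317 mol.
Mass of CH3OH = 0.49317 mol × 32.042 g/mol = 15.802 g.
Converting to kg: 15.802 g = 0.01580 kg.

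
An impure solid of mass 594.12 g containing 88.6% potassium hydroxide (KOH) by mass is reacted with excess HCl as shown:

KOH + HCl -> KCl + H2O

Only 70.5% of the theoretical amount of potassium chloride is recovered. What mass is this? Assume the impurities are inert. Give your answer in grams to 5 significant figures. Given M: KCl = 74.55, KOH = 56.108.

493.08 g

Pure KOH available = 594.12 g × 0.886 = 526.390 g.
n(KOH) = 526.390 g / 56.108 g/mol = 9.38173 mol.
From the equation the KOH:KCl mole ratio is 1:1, so n(KCl) = 9.38173 × 1/1 = 9.38173 mol.
Mass of KCl = 9.38173 mol × 74.55 g/mol = 699.408 g.
Actual mass collected = 699.408 g × 0.705 = 493.083 g.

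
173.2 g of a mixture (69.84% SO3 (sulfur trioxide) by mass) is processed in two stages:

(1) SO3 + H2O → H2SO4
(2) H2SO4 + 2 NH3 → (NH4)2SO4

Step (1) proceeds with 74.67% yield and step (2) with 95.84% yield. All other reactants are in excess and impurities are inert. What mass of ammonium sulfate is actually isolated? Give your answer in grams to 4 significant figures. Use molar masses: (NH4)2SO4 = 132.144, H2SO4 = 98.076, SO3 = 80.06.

142.9 g

Pure SO3 = 173.2 × 0.6984 = 120.96 g.
n(SO3) = 120.96 / 80.06 = 1.5109 mol.
Step 1 (SO3:H2SO4 = 1:1): theoretical n(H2SO4) = 1.5109 mol; at 74.67% yield, n(H2SO4) = 1.1282 mol.
Step 2 (H2SO4:(NH4)2SO4 = 1:1): theoretical n((NH4)2SO4) = 1.1282 mol, so theoretical mass = 1.1282 × 132.144 = 149.08 g.
At 95.84% yield, actual mass of (NH4)2SO4 = 149.08 × 0.9584 = 142.88 g.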